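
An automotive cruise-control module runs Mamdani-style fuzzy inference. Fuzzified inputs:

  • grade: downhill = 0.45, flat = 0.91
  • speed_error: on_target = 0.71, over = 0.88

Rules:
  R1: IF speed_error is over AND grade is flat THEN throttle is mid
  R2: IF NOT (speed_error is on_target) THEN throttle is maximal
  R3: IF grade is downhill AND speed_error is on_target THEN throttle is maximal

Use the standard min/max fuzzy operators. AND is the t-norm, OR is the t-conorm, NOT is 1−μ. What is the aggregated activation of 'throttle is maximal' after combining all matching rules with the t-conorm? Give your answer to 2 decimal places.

R1: over=0.88, flat=0.91; AND[min(a, b)] → w = 0.88
R2: ¬on_target=1−0.71=0.29 → w = 0.29
R3: downhill=0.45, on_target=0.71; AND[min(a, b)] → w = 0.45
Rules with consequent 'maximal': {R2, R3} → strengths 0.29, 0.45
Aggregate via t-conorm [max(a, b)]: 0.45

0.45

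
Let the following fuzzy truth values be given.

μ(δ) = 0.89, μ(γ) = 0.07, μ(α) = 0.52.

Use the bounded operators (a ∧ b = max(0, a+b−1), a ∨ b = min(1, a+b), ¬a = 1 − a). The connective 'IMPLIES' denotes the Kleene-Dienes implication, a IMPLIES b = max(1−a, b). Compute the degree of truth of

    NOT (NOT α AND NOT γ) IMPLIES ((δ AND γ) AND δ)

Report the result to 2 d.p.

NOT α = 1 − 0.52 = 0.48
NOT γ = 1 − 0.07 = 0.93
NOT α AND NOT γ = max(0, a+b−1) on (0.48, 0.93) = 0.41
NOT (NOT α AND NOT γ) = 1 − 0.41 = 0.59
δ AND γ = max(0, a+b−1) on (0.89, 0.07) = 0.00
(δ AND γ) AND δ = max(0, a+b−1) on (0.00, 0.89) = 0.00
NOT (NOT α AND NOT γ) IMPLIES ((δ AND γ) AND δ)  [Kleene-Dienes: max(1−a, b)] with a=0.59, b=0.00 → 0.41

0.41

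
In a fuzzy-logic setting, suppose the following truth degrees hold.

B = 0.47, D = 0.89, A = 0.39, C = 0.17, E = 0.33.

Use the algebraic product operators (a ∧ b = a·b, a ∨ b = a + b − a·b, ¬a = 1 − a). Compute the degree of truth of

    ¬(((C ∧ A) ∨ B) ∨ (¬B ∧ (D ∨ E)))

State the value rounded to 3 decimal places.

0.252

C ∧ A = a·b on (0.1700, 0.3900) = 0.0663
(C ∧ A) ∨ B = a + b − a·b on (0.0663, 0.4700) = 0.5051
¬B = 1 − 0.4700 = 0.5300
D ∨ E = a + b − a·b on (0.8900, 0.3300) = 0.9263
¬B ∧ (D ∨ E) = a·b on (0.5300, 0.9263) = 0.4909
((C ∧ A) ∨ B) ∨ (¬B ∧ (D ∨ E)) = a + b − a·b on (0.5051, 0.4909) = 0.7481
¬(((C ∧ A) ∨ B) ∨ (¬B ∧ (D ∨ E))) = 1 − 0.7481 = 0.2519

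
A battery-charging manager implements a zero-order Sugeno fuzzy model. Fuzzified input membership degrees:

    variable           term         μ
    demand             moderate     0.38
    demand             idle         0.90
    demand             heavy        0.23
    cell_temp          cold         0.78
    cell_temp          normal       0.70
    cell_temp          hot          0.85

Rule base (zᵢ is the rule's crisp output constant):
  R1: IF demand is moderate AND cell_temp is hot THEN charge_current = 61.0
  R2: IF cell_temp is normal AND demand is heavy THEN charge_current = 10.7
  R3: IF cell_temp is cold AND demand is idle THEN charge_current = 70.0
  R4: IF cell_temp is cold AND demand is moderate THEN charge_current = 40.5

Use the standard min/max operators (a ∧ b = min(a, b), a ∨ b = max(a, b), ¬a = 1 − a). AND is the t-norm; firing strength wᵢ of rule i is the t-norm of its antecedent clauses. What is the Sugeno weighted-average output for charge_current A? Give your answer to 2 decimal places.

54.03

R1 (z=61.0): moderate=0.38, hot=0.85; AND[min(a, b)] → w = 0.38
R2 (z=10.7): normal=0.70, heavy=0.23; AND[min(a, b)] → w = 0.23
R3 (z=70.0): cold=0.78, idle=0.90; AND[min(a, b)] → w = 0.78
R4 (z=40.5): cold=0.78, moderate=0.38; AND[min(a, b)] → w = 0.38
Weighted average = (0.38·61.0 + 0.23·10.7 + 0.78·70.0 + 0.38·40.5) / (0.38 + 0.23 + 0.78 + 0.38)
  = 95.6310 / 1.7700 = 54.03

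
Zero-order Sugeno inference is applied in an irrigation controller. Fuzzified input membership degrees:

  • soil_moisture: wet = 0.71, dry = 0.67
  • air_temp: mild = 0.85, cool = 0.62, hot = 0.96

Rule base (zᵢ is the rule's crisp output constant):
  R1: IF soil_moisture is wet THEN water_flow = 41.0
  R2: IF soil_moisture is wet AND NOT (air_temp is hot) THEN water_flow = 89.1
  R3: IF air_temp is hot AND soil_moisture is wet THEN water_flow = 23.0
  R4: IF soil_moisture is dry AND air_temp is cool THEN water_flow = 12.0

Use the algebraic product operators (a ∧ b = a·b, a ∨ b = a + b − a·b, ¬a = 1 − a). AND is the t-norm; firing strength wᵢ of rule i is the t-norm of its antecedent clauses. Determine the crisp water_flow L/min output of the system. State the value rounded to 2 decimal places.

28.50

R1 (z=41.0): wet=0.71 → w = 0.7100
R2 (z=89.1): wet=0.71, ¬hot=1−0.96=0.04; AND[a·b] → w = 0.0284
R3 (z=23.0): hot=0.96, wet=0.71; AND[a·b] → w = 0.6816
R4 (z=12.0): dry=0.67, cool=0.62; AND[a·b] → w = 0.4154
Weighted average = (0.7100·41.0 + 0.0284·89.1 + 0.6816·23.0 + 0.4154·12.0) / (0.7100 + 0.0284 + 0.6816 + 0.4154)
  = 52.3020 / 1.8354 = 28.50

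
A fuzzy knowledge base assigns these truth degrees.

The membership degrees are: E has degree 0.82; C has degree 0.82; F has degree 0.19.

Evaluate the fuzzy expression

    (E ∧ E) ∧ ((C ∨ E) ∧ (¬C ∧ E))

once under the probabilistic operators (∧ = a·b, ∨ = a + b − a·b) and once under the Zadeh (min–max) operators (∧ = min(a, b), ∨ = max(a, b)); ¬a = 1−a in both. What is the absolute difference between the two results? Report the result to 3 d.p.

0.084

Under probabilistic:
  E ∧ E = a·b on (0.8200, 0.8200) = 0.6724
  C ∨ E = a + b − a·b on (0.8200, 0.8200) = 0.9676
  ¬C = 1 − 0.8200 = 0.1800
  ¬C ∧ E = a·b on (0.1800, 0.8200) = 0.1476
  (C ∨ E) ∧ (¬C ∧ E) = a·b on (0.9676, 0.1476) = 0.1428
  (E ∧ E) ∧ ((C ∨ E) ∧ (¬C ∧ E)) = a·b on (0.6724, 0.1428) = 0.0960
  → value = 0.0960
Under Zadeh (min–max):
  E ∧ E = min(a, b) on (0.82, 0.82) = 0.82
  C ∨ E = max(a, b) on (0.82, 0.82) = 0.82
  ¬C = 1 − 0.82 = 0.18
  ¬C ∧ E = min(a, b) on (0.18, 0.82) = 0.18
  (C ∨ E) ∧ (¬C ∧ E) = min(a, b) on (0.82, 0.18) = 0.18
  (E ∧ E) ∧ ((C ∨ E) ∧ (¬C ∧ E)) = min(a, b) on (0.82, 0.18) = 0.18
  → value = 0.1800
|0.0960 − 0.1800| = 0.084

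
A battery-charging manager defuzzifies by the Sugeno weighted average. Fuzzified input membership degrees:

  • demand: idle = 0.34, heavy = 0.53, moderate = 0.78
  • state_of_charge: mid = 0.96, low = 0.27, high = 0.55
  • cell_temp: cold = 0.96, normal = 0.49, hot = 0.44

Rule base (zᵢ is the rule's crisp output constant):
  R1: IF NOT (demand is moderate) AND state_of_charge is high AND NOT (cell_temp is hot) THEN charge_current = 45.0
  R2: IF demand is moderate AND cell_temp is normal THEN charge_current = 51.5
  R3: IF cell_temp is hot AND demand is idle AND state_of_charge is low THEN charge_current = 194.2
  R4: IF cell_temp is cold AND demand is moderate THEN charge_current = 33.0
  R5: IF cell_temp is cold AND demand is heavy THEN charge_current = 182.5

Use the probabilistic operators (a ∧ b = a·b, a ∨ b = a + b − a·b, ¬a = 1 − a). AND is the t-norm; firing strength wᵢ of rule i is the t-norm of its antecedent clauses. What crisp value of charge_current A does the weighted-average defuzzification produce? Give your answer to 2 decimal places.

R1 (z=45.0): ¬moderate=1−0.78=0.22, high=0.55, ¬hot=1−0.44=0.56; AND[a·b] → w = 0.0678
R2 (z=51.5): moderate=0.78, normal=0.49; AND[a·b] → w = 0.3822
R3 (z=194.2): hot=0.44, idle=0.34, low=0.27; AND[a·b] → w = 0.0404
R4 (z=33.0): cold=0.96, moderate=0.78; AND[a·b] → w = 0.7488
R5 (z=182.5): cold=0.96, heavy=0.53; AND[a·b] → w = 0.5088
Weighted average = (0.0678·45.0 + 0.3822·51.5 + 0.0404·194.2 + 0.7488·33.0 + 0.5088·182.5) / (0.0678 + 0.3822 + 0.0404 + 0.7488 + 0.5088)
  = 148.1430 / 1.7480 = 84.75

84.75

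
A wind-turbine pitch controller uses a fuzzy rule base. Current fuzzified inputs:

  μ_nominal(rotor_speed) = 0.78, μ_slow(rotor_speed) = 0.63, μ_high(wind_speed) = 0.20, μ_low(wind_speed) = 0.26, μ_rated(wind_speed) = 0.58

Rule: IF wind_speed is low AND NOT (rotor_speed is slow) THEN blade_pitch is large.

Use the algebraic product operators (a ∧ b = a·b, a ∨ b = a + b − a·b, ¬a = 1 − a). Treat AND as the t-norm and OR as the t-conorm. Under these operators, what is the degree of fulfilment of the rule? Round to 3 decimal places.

0.096

firing strength: low=0.26, ¬slow=1−0.63=0.37; AND[a·b] → w = 0.0962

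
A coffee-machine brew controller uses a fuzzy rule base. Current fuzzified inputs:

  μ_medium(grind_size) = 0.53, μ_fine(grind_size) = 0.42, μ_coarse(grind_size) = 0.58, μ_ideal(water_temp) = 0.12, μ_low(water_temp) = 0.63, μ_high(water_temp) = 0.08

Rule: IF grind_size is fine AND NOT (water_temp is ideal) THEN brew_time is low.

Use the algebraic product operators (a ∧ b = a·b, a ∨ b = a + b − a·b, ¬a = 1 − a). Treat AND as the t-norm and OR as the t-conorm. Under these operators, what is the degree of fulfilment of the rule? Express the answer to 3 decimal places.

0.370

firing strength: fine=0.42, ¬ideal=1−0.12=0.88; AND[a·b] → w = 0.3696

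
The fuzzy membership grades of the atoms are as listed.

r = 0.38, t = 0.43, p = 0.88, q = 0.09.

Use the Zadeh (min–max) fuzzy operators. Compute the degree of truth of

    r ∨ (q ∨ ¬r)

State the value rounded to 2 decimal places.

0.62

¬r = 1 − 0.38 = 0.62
q ∨ ¬r = max(a, b) on (0.09, 0.62) = 0.62
r ∨ (q ∨ ¬r) = max(a, b) on (0.38, 0.62) = 0.62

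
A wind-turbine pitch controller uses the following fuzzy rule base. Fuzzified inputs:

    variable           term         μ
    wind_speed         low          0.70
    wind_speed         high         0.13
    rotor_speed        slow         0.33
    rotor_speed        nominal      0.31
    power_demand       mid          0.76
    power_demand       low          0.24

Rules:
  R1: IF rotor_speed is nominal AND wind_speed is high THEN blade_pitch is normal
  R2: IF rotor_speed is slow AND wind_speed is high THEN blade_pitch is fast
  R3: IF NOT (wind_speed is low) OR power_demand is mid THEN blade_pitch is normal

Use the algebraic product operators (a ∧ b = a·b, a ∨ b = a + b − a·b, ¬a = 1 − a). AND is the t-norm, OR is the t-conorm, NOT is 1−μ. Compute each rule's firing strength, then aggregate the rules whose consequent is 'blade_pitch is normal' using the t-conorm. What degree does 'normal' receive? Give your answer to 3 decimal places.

R1: nominal=0.31, high=0.13; AND[a·b] → w = 0.0403
R2: slow=0.33, high=0.13; AND[a·b] → w = 0.0429
R3: ¬low=1−0.70=0.30, mid=0.76; OR[a + b − a·b] → w = 0.8320
Rules with consequent 'normal': {R1, R3} → strengths 0.0403, 0.8320
Aggregate via t-conorm [a + b − a·b]: 0.8388

0.839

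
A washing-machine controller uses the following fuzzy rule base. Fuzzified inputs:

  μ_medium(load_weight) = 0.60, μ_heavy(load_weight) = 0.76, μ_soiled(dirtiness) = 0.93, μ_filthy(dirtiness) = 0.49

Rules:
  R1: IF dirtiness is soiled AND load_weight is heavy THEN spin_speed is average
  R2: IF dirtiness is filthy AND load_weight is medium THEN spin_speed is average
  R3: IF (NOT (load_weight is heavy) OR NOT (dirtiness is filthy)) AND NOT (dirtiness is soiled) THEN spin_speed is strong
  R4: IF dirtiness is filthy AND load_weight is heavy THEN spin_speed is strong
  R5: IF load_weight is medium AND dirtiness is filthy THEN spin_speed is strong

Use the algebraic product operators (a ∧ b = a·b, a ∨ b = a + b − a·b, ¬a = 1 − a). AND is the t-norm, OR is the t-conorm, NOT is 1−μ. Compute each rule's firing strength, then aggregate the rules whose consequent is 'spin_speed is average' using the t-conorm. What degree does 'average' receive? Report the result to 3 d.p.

R1: soiled=0.93, heavy=0.76; AND[a·b] → w = 0.7068
R2: filthy=0.49, medium=0.60; AND[a·b] → w = 0.2940
R3: (¬heavy=1−0.76=0.24 OR ¬filthy=1−0.49=0.51) = 0.6276; AND[a·b] with ¬soiled=1−0.93=0.07 → w = 0.0439
R4: filthy=0.49, heavy=0.76; AND[a·b] → w = 0.3724
R5: medium=0.60, filthy=0.49; AND[a·b] → w = 0.2940
Rules with consequent 'average': {R1, R2} → strengths 0.7068, 0.2940
Aggregate via t-conorm [a + b − a·b]: 0.7930

0.793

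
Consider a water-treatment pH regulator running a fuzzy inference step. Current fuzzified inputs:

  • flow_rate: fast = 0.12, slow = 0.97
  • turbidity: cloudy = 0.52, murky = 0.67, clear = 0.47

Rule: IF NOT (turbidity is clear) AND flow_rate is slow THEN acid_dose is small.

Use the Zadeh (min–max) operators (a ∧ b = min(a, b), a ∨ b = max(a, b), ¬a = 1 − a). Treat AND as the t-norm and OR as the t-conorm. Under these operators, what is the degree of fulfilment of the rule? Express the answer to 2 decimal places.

firing strength: ¬clear=1−0.47=0.53, slow=0.97; AND[min(a, b)] → w = 0.53

0.53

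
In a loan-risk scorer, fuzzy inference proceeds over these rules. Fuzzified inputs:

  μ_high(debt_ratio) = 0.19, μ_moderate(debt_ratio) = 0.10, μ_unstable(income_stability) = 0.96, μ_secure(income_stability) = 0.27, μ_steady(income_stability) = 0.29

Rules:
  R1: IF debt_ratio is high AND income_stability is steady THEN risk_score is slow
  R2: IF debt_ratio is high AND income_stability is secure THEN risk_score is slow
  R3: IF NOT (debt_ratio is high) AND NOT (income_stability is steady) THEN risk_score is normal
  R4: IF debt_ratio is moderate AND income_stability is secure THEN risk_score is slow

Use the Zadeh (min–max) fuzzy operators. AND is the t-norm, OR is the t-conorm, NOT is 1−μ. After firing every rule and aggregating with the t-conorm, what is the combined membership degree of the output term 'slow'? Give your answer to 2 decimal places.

0.19

R1: high=0.19, steady=0.29; AND[min(a, b)] → w = 0.19
R2: high=0.19, secure=0.27; AND[min(a, b)] → w = 0.19
R3: ¬high=1−0.19=0.81, ¬steady=1−0.29=0.71; AND[min(a, b)] → w = 0.71
R4: moderate=0.10, secure=0.27; AND[min(a, b)] → w = 0.10
Rules with consequent 'slow': {R1, R2, R4} → strengths 0.19, 0.19, 0.10
Aggregate via t-conorm [max(a, b)]: 0.19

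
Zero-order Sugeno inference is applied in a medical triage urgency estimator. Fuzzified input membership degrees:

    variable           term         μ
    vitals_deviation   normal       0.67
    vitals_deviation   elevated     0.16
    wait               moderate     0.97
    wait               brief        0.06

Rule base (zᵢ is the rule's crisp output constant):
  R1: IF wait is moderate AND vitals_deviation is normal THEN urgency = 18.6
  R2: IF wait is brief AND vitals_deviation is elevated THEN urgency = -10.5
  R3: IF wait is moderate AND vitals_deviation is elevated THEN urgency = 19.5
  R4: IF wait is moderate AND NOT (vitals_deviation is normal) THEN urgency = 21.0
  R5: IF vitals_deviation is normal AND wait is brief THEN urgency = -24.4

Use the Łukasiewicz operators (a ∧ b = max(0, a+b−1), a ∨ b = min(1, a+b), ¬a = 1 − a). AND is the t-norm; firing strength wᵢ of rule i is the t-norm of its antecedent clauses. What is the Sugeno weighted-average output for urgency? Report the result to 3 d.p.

R1 (z=18.6): moderate=0.97, normal=0.67; AND[max(0, a+b−1)] → w = 0.64
R2 (z=-10.5): brief=0.06, elevated=0.16; AND[max(0, a+b−1)] → w = 0.00
R3 (z=19.5): moderate=0.97, elevated=0.16; AND[max(0, a+b−1)] → w = 0.13
R4 (z=21.0): moderate=0.97, ¬normal=1−0.67=0.33; AND[max(0, a+b−1)] → w = 0.30
R5 (z=-24.4): normal=0.67, brief=0.06; AND[max(0, a+b−1)] → w = 0.00
Weighted average = (0.64·18.6 + 0.00·-10.5 + 0.13·19.5 + 0.30·21.0 + 0.00·-24.4) / (0.64 + 0.00 + 0.13 + 0.30 + 0.00)
  = 20.7390 / 1.0700 = 19.382

19.382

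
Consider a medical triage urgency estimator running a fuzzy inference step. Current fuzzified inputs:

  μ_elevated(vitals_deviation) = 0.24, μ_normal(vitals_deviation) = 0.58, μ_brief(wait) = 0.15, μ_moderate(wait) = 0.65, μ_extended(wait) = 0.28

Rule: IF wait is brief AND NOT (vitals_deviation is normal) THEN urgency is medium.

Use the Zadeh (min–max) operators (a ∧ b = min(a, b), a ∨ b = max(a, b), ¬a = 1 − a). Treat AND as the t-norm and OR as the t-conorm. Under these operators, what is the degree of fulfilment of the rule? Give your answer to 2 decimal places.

firing strength: brief=0.15, ¬normal=1−0.58=0.42; AND[min(a, b)] → w = 0.15

0.15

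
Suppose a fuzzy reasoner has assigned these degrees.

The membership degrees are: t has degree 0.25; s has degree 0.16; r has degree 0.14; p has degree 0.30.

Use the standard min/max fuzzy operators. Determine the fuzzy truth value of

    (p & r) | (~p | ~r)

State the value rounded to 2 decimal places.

0.86

p & r = min(a, b) on (0.30, 0.14) = 0.14
~p = 1 − 0.30 = 0.70
~r = 1 − 0.14 = 0.86
~p | ~r = max(a, b) on (0.70, 0.86) = 0.86
(p & r) | (~p | ~r) = max(a, b) on (0.14, 0.86) = 0.86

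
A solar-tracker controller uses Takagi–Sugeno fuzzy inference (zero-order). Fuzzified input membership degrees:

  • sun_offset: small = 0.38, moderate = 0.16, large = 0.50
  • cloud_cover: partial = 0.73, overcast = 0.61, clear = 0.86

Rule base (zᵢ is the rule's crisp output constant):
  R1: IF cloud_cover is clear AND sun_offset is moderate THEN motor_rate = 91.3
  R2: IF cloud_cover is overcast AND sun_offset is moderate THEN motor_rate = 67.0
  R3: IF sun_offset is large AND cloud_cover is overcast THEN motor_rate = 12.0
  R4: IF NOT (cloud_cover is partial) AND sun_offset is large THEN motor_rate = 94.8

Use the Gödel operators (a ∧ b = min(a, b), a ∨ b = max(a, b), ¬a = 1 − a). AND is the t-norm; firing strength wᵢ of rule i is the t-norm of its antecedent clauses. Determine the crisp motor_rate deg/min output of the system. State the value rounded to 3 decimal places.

R1 (z=91.3): clear=0.86, moderate=0.16; AND[min(a, b)] → w = 0.16
R2 (z=67.0): overcast=0.61, moderate=0.16; AND[min(a, b)] → w = 0.16
R3 (z=12.0): large=0.50, overcast=0.61; AND[min(a, b)] → w = 0.50
R4 (z=94.8): ¬partial=1−0.73=0.27, large=0.50; AND[min(a, b)] → w = 0.27
Weighted average = (0.16·91.3 + 0.16·67.0 + 0.50·12.0 + 0.27·94.8) / (0.16 + 0.16 + 0.50 + 0.27)
  = 56.9240 / 1.0900 = 52.224

52.224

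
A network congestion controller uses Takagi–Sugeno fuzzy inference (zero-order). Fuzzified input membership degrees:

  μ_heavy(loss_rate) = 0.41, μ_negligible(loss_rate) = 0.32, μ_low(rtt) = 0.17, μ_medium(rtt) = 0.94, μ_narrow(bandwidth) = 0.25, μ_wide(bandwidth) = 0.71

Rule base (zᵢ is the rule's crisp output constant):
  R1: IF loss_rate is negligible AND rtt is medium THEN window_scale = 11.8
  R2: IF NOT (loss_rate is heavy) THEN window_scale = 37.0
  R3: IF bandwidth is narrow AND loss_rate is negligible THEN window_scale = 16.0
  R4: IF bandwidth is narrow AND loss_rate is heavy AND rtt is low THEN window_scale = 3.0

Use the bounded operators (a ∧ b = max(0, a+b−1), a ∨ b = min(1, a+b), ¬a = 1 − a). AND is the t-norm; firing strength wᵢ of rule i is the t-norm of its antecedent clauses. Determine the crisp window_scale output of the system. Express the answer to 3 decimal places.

R1 (z=11.8): negligible=0.32, medium=0.94; AND[max(0, a+b−1)] → w = 0.26
R2 (z=37.0): ¬heavy=1−0.41=0.59 → w = 0.59
R3 (z=16.0): narrow=0.25, negligible=0.32; AND[max(0, a+b−1)] → w = 0.00
R4 (z=3.0): narrow=0.25, heavy=0.41, low=0.17; AND[max(0, a+b−1)] → w = 0.00
Weighted average = (0.26·11.8 + 0.59·37.0 + 0.00·16.0 + 0.00·3.0) / (0.26 + 0.59 + 0.00 + 0.00)
  = 24.8980 / 0.8500 = 29.292

29.292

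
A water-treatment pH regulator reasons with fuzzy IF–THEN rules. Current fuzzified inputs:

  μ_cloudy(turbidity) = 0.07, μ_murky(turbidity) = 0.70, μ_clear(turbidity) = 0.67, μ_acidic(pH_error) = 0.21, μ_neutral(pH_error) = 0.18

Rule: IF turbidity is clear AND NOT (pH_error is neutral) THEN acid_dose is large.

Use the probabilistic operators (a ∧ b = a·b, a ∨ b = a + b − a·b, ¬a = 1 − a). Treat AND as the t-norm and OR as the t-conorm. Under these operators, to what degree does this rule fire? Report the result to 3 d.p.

0.549

firing strength: clear=0.67, ¬neutral=1−0.18=0.82; AND[a·b] → w = 0.5494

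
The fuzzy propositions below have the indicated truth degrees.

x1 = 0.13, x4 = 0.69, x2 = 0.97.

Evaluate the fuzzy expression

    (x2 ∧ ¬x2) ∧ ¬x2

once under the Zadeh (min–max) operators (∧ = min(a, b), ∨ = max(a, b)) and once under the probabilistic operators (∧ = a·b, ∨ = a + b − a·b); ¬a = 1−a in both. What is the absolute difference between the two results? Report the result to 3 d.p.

Under Zadeh (min–max):
  ¬x2 = 1 − 0.97 = 0.03
  x2 ∧ ¬x2 = min(a, b) on (0.97, 0.03) = 0.03
  ¬x2 = 1 − 0.97 = 0.03
  (x2 ∧ ¬x2) ∧ ¬x2 = min(a, b) on (0.03, 0.03) = 0.03
  → value = 0.0300
Under probabilistic:
  ¬x2 = 1 − 0.9700 = 0.0300
  x2 ∧ ¬x2 = a·b on (0.9700, 0.0300) = 0.0291
  ¬x2 = 1 − 0.9700 = 0.0300
  (x2 ∧ ¬x2) ∧ ¬x2 = a·b on (0.0291, 0.0300) = 0.0009
  → value = 0.0009
|0.0300 − 0.0009| = 0.029

0.029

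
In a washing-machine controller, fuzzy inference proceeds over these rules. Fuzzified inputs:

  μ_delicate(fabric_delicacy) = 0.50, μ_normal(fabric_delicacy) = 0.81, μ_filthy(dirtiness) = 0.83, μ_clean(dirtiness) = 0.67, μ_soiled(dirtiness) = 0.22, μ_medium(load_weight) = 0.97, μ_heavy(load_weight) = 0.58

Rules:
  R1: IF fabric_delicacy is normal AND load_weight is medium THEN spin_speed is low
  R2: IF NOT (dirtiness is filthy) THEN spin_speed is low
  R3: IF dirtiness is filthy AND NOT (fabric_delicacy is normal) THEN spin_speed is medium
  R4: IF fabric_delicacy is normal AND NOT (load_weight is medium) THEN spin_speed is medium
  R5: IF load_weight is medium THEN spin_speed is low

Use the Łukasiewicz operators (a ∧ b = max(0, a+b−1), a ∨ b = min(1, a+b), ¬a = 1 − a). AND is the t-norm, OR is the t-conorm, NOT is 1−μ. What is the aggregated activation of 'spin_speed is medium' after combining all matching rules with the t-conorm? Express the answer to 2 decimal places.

0.02

R1: normal=0.81, medium=0.97; AND[max(0, a+b−1)] → w = 0.78
R2: ¬filthy=1−0.83=0.17 → w = 0.17
R3: filthy=0.83, ¬normal=1−0.81=0.19; AND[max(0, a+b−1)] → w = 0.02
R4: normal=0.81, ¬medium=1−0.97=0.03; AND[max(0, a+b−1)] → w = 0.00
R5: medium=0.97 → w = 0.97
Rules with consequent 'medium': {R3, R4} → strengths 0.02, 0.00
Aggregate via t-conorm [min(1, a+b)]: 0.02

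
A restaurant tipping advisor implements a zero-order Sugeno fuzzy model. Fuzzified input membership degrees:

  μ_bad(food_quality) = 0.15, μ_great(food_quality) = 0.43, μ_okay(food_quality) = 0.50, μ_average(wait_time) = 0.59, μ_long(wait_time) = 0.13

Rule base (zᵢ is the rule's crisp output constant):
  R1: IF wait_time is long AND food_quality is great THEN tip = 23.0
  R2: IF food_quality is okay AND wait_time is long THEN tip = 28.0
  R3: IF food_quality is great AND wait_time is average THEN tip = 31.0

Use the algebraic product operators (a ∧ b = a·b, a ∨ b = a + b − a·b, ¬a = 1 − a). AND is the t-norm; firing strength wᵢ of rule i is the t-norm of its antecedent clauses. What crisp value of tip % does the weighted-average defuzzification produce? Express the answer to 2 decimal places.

29.29

R1 (z=23.0): long=0.13, great=0.43; AND[a·b] → w = 0.0559
R2 (z=28.0): okay=0.50, long=0.13; AND[a·b] → w = 0.0650
R3 (z=31.0): great=0.43, average=0.59; AND[a·b] → w = 0.2537
Weighted average = (0.0559·23.0 + 0.0650·28.0 + 0.2537·31.0) / (0.0559 + 0.0650 + 0.2537)
  = 10.9704 / 0.3746 = 29.29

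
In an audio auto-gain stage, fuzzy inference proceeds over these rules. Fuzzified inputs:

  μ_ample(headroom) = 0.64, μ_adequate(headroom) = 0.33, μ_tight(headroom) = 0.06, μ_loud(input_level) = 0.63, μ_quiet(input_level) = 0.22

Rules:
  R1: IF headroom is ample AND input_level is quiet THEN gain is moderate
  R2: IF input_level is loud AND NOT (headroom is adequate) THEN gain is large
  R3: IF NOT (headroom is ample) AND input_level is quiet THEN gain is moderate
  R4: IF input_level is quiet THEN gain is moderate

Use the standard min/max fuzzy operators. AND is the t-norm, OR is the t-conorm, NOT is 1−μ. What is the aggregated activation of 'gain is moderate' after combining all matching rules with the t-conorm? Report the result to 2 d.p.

0.22

R1: ample=0.64, quiet=0.22; AND[min(a, b)] → w = 0.22
R2: loud=0.63, ¬adequate=1−0.33=0.67; AND[min(a, b)] → w = 0.63
R3: ¬ample=1−0.64=0.36, quiet=0.22; AND[min(a, b)] → w = 0.22
R4: quiet=0.22 → w = 0.22
Rules with consequent 'moderate': {R1, R3, R4} → strengths 0.22, 0.22, 0.22
Aggregate via t-conorm [max(a, b)]: 0.22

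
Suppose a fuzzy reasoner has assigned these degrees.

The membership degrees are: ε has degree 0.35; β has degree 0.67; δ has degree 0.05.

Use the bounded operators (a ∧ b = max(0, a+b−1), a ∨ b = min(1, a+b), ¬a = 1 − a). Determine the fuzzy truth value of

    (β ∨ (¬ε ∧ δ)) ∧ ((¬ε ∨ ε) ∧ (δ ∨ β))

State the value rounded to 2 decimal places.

¬ε = 1 − 0.35 = 0.65
¬ε ∧ δ = max(0, a+b−1) on (0.65, 0.05) = 0.00
β ∨ (¬ε ∧ δ) = min(1, a+b) on (0.67, 0.00) = 0.67
¬ε = 1 − 0.35 = 0.65
¬ε ∨ ε = min(1, a+b) on (0.65, 0.35) = 1.00
δ ∨ β = min(1, a+b) on (0.05, 0.67) = 0.72
(¬ε ∨ ε) ∧ (δ ∨ β) = max(0, a+b−1) on (1.00, 0.72) = 0.72
(β ∨ (¬ε ∧ δ)) ∧ ((¬ε ∨ ε) ∧ (δ ∨ β)) = max(0, a+b−1) on (0.67, 0.72) = 0.39

0.39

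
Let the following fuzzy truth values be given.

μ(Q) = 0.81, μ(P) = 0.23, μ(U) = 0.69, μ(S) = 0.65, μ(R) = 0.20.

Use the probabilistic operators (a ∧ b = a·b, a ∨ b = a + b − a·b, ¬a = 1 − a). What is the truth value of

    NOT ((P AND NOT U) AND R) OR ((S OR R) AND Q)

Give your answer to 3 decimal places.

0.994

NOT U = 1 − 0.6900 = 0.3100
P AND NOT U = a·b on (0.2300, 0.3100) = 0.0713
(P AND NOT U) AND R = a·b on (0.0713, 0.2000) = 0.0143
NOT ((P AND NOT U) AND R) = 1 − 0.0143 = 0.9857
S OR R = a + b − a·b on (0.6500, 0.2000) = 0.7200
(S OR R) AND Q = a·b on (0.7200, 0.8100) = 0.5832
NOT ((P AND NOT U) AND R) OR ((S OR R) AND Q) = a + b − a·b on (0.9857, 0.5832) = 0.9941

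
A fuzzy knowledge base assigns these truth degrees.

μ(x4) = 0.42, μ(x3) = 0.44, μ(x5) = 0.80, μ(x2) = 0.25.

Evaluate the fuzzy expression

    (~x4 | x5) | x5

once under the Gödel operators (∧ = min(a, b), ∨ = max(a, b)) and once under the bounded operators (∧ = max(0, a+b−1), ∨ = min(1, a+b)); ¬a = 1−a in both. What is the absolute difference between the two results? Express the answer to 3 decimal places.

Under Gödel:
  ~x4 = 1 − 0.42 = 0.58
  ~x4 | x5 = max(a, b) on (0.58, 0.80) = 0.80
  (~x4 | x5) | x5 = max(a, b) on (0.80, 0.80) = 0.80
  → value = 0.8000
Under bounded:
  ~x4 = 1 − 0.42 = 0.58
  ~x4 | x5 = min(1, a+b) on (0.58, 0.80) = 1.00
  (~x4 | x5) | x5 = min(1, a+b) on (1.00, 0.80) = 1.00
  → value = 1.0000
|0.8000 − 1.0000| = 0.200

0.200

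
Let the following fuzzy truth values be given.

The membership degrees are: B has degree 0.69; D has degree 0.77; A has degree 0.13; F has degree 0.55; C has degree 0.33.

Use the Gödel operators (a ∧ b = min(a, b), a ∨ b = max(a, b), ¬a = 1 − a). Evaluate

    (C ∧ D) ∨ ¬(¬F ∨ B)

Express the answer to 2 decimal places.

C ∧ D = min(a, b) on (0.33, 0.77) = 0.33
¬F = 1 − 0.55 = 0.45
¬F ∨ B = max(a, b) on (0.45, 0.69) = 0.69
¬(¬F ∨ B) = 1 − 0.69 = 0.31
(C ∧ D) ∨ ¬(¬F ∨ B) = max(a, b) on (0.33, 0.31) = 0.33

0.33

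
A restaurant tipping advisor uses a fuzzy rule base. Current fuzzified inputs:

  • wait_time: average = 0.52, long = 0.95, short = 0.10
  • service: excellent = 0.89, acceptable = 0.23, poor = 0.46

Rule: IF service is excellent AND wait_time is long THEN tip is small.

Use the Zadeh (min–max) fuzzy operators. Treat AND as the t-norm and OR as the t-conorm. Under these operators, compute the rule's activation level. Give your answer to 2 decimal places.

firing strength: excellent=0.89, long=0.95; AND[min(a, b)] → w = 0.89

0.89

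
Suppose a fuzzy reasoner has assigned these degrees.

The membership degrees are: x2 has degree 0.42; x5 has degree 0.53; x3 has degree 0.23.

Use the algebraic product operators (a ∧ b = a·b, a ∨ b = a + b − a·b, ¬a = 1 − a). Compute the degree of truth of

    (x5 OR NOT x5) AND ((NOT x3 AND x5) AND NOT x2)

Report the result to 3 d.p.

NOT x5 = 1 − 0.5300 = 0.4700
x5 OR NOT x5 = a + b − a·b on (0.5300, 0.4700) = 0.7509
NOT x3 = 1 − 0.2300 = 0.7700
NOT x3 AND x5 = a·b on (0.7700, 0.5300) = 0.4081
NOT x2 = 1 − 0.4200 = 0.5800
(NOT x3 AND x5) AND NOT x2 = a·b on (0.4081, 0.5800) = 0.2367
(x5 OR NOT x5) AND ((NOT x3 AND x5) AND NOT x2) = a·b on (0.7509, 0.2367) = 0.1777

0.178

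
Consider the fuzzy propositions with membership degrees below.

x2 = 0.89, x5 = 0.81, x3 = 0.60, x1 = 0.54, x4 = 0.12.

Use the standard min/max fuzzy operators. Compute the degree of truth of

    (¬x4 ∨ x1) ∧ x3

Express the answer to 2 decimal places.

¬x4 = 1 − 0.12 = 0.88
¬x4 ∨ x1 = max(a, b) on (0.88, 0.54) = 0.88
(¬x4 ∨ x1) ∧ x3 = min(a, b) on (0.88, 0.60) = 0.60

0.60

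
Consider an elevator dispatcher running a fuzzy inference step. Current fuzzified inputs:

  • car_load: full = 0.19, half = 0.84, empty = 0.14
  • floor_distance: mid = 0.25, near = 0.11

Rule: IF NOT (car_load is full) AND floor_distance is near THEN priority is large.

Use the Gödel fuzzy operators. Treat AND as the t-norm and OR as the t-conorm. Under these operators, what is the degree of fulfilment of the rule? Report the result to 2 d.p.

0.11

firing strength: ¬full=1−0.19=0.81, near=0.11; AND[min(a, b)] → w = 0.11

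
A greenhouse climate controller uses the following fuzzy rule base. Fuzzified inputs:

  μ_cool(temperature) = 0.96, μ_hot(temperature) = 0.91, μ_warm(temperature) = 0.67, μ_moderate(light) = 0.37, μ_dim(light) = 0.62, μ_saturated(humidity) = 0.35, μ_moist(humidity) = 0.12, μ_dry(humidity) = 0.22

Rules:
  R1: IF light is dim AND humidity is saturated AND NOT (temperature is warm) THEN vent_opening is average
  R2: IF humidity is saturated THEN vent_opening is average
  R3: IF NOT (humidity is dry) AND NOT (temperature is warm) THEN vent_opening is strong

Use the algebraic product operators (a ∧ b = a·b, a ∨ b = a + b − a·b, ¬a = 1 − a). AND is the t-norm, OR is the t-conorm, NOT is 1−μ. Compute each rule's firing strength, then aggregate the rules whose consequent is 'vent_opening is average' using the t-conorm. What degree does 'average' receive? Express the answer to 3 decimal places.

R1: dim=0.62, saturated=0.35, ¬warm=1−0.67=0.33; AND[a·b] → w = 0.0716
R2: saturated=0.35 → w = 0.3500
R3: ¬dry=1−0.22=0.78, ¬warm=1−0.67=0.33; AND[a·b] → w = 0.2574
Rules with consequent 'average': {R1, R2} → strengths 0.0716, 0.3500
Aggregate via t-conorm [a + b − a·b]: 0.3965

0.397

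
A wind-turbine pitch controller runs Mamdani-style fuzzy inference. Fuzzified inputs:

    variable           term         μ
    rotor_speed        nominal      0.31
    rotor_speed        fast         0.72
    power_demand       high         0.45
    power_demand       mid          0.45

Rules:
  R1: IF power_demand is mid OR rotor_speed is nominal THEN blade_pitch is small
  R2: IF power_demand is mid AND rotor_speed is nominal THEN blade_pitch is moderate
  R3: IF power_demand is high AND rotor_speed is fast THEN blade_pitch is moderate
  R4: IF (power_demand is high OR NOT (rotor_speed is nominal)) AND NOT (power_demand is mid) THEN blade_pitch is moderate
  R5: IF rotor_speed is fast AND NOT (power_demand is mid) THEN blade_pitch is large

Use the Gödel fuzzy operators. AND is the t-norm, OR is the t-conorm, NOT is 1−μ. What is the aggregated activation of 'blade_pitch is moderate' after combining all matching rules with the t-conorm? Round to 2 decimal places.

0.55

R1: mid=0.45, nominal=0.31; OR[max(a, b)] → w = 0.45
R2: mid=0.45, nominal=0.31; AND[min(a, b)] → w = 0.31
R3: high=0.45, fast=0.72; AND[min(a, b)] → w = 0.45
R4: (high=0.45 OR ¬nominal=1−0.31=0.69) = 0.69; AND[min(a, b)] with ¬mid=1−0.45=0.55 → w = 0.55
R5: fast=0.72, ¬mid=1−0.45=0.55; AND[min(a, b)] → w = 0.55
Rules with consequent 'moderate': {R2, R3, R4} → strengths 0.31, 0.45, 0.55
Aggregate via t-conorm [max(a, b)]: 0.55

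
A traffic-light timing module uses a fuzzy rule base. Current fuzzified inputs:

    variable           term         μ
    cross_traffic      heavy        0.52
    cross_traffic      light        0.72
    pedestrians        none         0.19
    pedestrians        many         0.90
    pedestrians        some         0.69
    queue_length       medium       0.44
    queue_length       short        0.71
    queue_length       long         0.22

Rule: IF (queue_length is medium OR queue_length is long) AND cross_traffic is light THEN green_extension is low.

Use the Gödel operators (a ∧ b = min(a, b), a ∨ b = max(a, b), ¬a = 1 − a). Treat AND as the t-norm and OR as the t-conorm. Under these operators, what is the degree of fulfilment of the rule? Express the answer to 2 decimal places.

firing strength: (medium=0.44 OR long=0.22) = 0.44; AND[min(a, b)] with light=0.72 → w = 0.44

0.44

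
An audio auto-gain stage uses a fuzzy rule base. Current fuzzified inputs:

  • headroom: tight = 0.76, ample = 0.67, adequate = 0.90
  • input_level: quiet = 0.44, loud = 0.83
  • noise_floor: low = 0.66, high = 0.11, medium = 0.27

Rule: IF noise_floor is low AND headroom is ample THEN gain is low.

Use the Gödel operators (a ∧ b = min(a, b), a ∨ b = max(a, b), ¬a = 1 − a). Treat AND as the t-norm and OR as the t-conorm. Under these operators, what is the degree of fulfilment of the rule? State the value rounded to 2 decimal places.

0.66

firing strength: low=0.66, ample=0.67; AND[min(a, b)] → w = 0.66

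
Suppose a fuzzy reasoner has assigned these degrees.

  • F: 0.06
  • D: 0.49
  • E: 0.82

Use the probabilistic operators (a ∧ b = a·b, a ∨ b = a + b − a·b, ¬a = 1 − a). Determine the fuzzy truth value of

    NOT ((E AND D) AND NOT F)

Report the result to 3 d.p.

E AND D = a·b on (0.8200, 0.4900) = 0.4018
NOT F = 1 − 0.0600 = 0.9400
(E AND D) AND NOT F = a·b on (0.4018, 0.9400) = 0.3777
NOT ((E AND D) AND NOT F) = 1 − 0.3777 = 0.6223

0.622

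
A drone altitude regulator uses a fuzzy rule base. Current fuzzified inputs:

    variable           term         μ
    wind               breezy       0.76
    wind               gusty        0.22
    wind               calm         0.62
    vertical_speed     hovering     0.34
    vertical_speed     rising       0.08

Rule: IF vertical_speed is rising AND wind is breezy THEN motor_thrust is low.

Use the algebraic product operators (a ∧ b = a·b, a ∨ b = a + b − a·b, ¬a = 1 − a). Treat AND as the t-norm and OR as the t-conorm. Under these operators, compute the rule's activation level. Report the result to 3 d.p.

0.061

firing strength: rising=0.08, breezy=0.76; AND[a·b] → w = 0.0608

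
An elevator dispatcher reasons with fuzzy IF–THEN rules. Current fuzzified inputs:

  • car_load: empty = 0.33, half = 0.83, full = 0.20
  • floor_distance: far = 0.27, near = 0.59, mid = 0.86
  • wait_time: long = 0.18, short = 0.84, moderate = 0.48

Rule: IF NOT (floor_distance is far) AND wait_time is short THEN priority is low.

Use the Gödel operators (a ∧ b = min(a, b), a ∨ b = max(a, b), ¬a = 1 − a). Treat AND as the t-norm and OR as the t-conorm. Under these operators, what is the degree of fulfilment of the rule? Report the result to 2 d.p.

0.73

firing strength: ¬far=1−0.27=0.73, short=0.84; AND[min(a, b)] → w = 0.73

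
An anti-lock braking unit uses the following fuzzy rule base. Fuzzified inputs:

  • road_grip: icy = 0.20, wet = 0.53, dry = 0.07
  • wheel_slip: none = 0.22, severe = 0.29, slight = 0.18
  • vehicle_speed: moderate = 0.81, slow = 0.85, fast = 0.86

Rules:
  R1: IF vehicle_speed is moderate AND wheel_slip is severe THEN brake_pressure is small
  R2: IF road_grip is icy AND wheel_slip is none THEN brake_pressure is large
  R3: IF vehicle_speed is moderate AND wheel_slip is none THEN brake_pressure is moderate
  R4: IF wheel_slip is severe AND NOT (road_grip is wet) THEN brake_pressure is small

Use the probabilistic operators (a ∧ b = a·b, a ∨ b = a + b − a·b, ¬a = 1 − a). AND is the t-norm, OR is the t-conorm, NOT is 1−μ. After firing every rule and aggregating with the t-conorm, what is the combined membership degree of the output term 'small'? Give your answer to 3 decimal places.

R1: moderate=0.81, severe=0.29; AND[a·b] → w = 0.2349
R2: icy=0.20, none=0.22; AND[a·b] → w = 0.0440
R3: moderate=0.81, none=0.22; AND[a·b] → w = 0.1782
R4: severe=0.29, ¬wet=1−0.53=0.47; AND[a·b] → w = 0.1363
Rules with consequent 'small': {R1, R4} → strengths 0.2349, 0.1363
Aggregate via t-conorm [a + b − a·b]: 0.3392

0.339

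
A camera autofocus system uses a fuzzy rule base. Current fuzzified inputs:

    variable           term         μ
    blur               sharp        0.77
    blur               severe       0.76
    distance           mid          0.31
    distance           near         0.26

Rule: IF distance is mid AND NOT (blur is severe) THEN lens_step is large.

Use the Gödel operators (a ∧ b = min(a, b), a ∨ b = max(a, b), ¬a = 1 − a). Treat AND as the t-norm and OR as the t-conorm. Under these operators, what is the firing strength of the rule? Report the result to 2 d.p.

firing strength: mid=0.31, ¬severe=1−0.76=0.24; AND[min(a, b)] → w = 0.24

0.24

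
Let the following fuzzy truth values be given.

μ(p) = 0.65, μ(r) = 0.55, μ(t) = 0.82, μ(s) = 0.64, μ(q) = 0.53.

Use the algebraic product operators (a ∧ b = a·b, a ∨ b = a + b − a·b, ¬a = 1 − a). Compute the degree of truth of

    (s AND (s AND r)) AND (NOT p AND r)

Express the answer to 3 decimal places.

0.043

s AND r = a·b on (0.6400, 0.5500) = 0.3520
s AND (s AND r) = a·b on (0.6400, 0.3520) = 0.2253
NOT p = 1 − 0.6500 = 0.3500
NOT p AND r = a·b on (0.3500, 0.5500) = 0.1925
(s AND (s AND r)) AND (NOT p AND r) = a·b on (0.2253, 0.1925) = 0.0434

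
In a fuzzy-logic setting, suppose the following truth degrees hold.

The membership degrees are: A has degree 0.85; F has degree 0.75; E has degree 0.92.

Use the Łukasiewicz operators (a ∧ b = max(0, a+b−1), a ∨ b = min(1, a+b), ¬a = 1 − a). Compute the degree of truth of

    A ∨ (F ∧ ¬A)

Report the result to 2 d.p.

¬A = 1 − 0.85 = 0.15
F ∧ ¬A = max(0, a+b−1) on (0.75, 0.15) = 0.00
A ∨ (F ∧ ¬A) = min(1, a+b) on (0.85, 0.00) = 0.85

0.85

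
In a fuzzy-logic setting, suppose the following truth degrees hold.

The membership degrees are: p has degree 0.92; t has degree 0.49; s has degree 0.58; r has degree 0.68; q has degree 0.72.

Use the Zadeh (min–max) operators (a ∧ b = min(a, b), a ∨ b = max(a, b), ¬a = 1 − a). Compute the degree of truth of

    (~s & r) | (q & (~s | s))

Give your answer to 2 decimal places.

~s = 1 − 0.58 = 0.42
~s & r = min(a, b) on (0.42, 0.68) = 0.42
~s = 1 − 0.58 = 0.42
~s | s = max(a, b) on (0.42, 0.58) = 0.58
q & (~s | s) = min(a, b) on (0.72, 0.58) = 0.58
(~s & r) | (q & (~s | s)) = max(a, b) on (0.42, 0.58) = 0.58

0.58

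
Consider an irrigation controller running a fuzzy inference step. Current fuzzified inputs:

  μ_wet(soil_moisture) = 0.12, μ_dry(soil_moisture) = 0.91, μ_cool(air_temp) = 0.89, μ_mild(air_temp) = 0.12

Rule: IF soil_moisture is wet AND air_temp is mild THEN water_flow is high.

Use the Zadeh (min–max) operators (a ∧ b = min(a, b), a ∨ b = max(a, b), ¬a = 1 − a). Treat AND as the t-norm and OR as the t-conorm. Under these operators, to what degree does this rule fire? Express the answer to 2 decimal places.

firing strength: wet=0.12, mild=0.12; AND[min(a, b)] → w = 0.12

0.12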